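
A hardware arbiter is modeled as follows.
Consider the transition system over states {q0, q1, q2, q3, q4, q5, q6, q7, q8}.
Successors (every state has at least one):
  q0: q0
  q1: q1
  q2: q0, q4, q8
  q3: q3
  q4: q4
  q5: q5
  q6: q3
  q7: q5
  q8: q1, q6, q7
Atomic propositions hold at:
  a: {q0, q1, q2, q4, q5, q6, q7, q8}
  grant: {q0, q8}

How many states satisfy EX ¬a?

2

Sat(¬a) = {q3}
Sat(EX ¬a) = {s : some successor in {q3}} = {q3, q6}
|Sat(EX ¬a)| = |{q3, q6}| = 2.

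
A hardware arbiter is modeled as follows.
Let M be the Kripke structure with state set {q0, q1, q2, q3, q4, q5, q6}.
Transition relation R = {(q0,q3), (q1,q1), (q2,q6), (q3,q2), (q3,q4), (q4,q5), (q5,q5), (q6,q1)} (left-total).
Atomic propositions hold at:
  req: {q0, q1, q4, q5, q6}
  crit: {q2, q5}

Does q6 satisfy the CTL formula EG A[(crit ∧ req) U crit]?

Sat(crit ∧ req) = {q5}
A[(crit ∧ req) U crit]: least fixpoint, start Z0 = Sat(crit) = {q2, q5}, add states in Sat(crit ∧ req) with every successor in Z. Already a fixed point.
Sat(A[(crit ∧ req) U crit]) = {q2, q5}
EG A[(crit ∧ req) U crit]: greatest fixpoint, start Z0 = {q2, q5}, keep only states in Sat with some successor in Z. Z1 = {q5}; fixed.
Sat(EG A[(crit ∧ req) U crit]) = {q5}
q6 ∉ Sat(EG A[(crit ∧ req) U crit]) = {q5}, so the formula does not hold at q6.

No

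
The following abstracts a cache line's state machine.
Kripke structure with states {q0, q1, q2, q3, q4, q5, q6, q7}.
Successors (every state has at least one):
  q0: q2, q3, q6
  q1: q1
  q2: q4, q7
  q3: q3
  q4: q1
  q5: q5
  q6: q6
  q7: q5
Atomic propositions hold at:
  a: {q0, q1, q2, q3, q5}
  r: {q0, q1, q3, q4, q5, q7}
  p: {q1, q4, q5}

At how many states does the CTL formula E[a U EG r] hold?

EG r: greatest fixpoint, start Z0 = {q0, q1, q3, q4, q5, q7}, keep only states in Sat with some successor in Z. Already a fixed point.
Sat(EG r) = {q0, q1, q3, q4, q5, q7}
E[a U EG r]: least fixpoint, start Z0 = Sat(EG r) = {q0, q1, q3, q4, q5, q7}, add states in Sat(a) with some successor in Z. Z1 = {q0, q1, q2, q3, q4, q5, q7}; fixed.
Sat(E[a U EG r]) = {q0, q1, q2, q3, q4, q5, q7}
|Sat(E[a U EG r])| = |{q0, q1, q2, q3, q4, q5, q7}| = 7.

7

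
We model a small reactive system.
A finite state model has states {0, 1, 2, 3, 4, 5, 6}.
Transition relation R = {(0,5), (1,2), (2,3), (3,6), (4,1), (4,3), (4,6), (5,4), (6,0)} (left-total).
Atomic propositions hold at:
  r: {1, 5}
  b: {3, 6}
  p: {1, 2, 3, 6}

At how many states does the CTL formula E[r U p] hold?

E[r U p]: least fixpoint, start Z0 = Sat(p) = {1, 2, 3, 6}, add states in Sat(r) with some successor in Z. Already a fixed point.
Sat(E[r U p]) = {1, 2, 3, 6}
|Sat(E[r U p])| = |{1, 2, 3, 6}| = 4.

4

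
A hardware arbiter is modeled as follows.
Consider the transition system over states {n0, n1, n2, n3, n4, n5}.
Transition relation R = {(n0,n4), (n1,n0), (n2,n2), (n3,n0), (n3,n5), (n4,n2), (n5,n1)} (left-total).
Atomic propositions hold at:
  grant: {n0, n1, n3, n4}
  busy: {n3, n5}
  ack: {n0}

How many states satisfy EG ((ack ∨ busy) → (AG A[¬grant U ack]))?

Sat(ack ∨ busy) = {n0, n3, n5}
Sat(¬grant) = {n2, n5}
A[¬grant U ack]: least fixpoint, start Z0 = Sat(ack) = {n0}, add states in Sat(¬grant) with every successor in Z. Already a fixed point.
Sat(A[¬grant U ack]) = {n0}
AG A[¬grant U ack]: greatest fixpoint, start Z0 = {n0}, keep only states in Sat with every successor in Z. Z1 = ∅; fixed.
Sat(AG A[¬grant U ack]) = ∅
Sat((ack ∨ busy) → (AG A[¬grant U ack])) = {n1, n2, n4}
EG ((ack ∨ busy) → (AG A[¬grant U ack])): greatest fixpoint, start Z0 = {n1, n2, n4}, keep only states in Sat with some successor in Z. Z1 = {n2, n4}; fixed.
Sat(EG ((ack ∨ busy) → (AG A[¬grant U ack]))) = {n2, n4}
|Sat(EG ((ack ∨ busy) → (AG A[¬grant U ack])))| = |{n2, n4}| = 2.

2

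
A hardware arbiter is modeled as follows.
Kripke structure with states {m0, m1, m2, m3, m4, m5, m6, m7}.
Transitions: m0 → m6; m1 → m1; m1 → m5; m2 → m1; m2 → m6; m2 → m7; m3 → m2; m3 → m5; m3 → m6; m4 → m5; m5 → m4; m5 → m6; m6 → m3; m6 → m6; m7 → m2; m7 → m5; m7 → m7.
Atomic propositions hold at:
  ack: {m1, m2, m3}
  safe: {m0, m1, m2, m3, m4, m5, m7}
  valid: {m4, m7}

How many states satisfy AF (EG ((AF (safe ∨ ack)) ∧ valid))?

Sat(safe ∨ ack) = {m0, m1, m2, m3, m4, m5, m7}
AF (safe ∨ ack): least fixpoint, start Z0 = {m0, m1, m2, m3, m4, m5, m7}, add states with every successor in Z. Already a fixed point.
Sat(AF (safe ∨ ack)) = {m0, m1, m2, m3, m4, m5, m7}
Sat((AF (safe ∨ ack)) ∧ valid) = {m4, m7}
EG ((AF (safe ∨ ack)) ∧ valid): greatest fixpoint, start Z0 = {m4, m7}, keep only states in Sat with some successor in Z. Z1 = {m7}; fixed.
Sat(EG ((AF (safe ∨ ack)) ∧ valid)) = {m7}
AF (EG ((AF (safe ∨ ack)) ∧ valid)): least fixpoint, start Z0 = {m7}, add states with every successor in Z. Already a fixed point.
Sat(AF (EG ((AF (safe ∨ ack)) ∧ valid))) = {m7}
|Sat(AF (EG ((AF (safe ∨ ack)) ∧ valid)))| = |{m7}| = 1.

1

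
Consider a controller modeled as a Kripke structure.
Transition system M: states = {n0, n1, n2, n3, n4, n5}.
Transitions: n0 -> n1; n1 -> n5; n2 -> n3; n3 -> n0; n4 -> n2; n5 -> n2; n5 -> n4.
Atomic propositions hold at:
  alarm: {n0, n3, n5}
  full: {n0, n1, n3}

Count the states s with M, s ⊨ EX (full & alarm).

Sat(full & alarm) = {n0, n3}
Sat(EX (full & alarm)) = {s : some successor in {n0, n3}} = {n2, n3}
|Sat(EX (full & alarm))| = |{n2, n3}| = 2.

2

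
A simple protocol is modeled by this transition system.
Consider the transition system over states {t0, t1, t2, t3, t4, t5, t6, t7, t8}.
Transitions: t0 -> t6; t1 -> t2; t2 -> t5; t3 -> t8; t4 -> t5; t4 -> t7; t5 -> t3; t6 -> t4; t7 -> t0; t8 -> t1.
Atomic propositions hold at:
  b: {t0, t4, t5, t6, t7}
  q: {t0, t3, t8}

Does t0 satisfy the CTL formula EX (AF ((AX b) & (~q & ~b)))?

Sat(AX b) = {s : every successor in {t0, t4, t5, t6, t7}} = {t0, t2, t4, t6, t7}
Sat(~q) = {t1, t2, t4, t5, t6, t7}
Sat(~b) = {t1, t2, t3, t8}
Sat(~q & ~b) = {t1, t2}
Sat((AX b) & (~q & ~b)) = {t2}
AF ((AX b) & (~q & ~b)): least fixpoint, start Z0 = {t2}, add states with every successor in Z. Z1 = {t1, t2}; Z2 = {t1, t2, t8}; Z3 = {t1, t2, t3, t8}; Z4 = {t1, t2, t3, t5, t8}; fixed.
Sat(AF ((AX b) & (~q & ~b))) = {t1, t2, t3, t5, t8}
Sat(EX (AF ((AX b) & (~q & ~b)))) = {s : some successor in {t1, t2, t3, t5, t8}} = {t1, t2, t3, t4, t5, t8}
t0 ∉ Sat(EX (AF ((AX b) & (~q & ~b)))) = {t1, t2, t3, t4, t5, t8}, so the formula does not hold at t0.

No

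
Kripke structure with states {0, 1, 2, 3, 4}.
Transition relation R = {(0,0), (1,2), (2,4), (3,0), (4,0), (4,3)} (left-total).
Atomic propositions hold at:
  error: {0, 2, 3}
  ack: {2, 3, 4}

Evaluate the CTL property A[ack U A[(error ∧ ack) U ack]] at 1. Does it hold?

No

Sat(error ∧ ack) = {2, 3}
A[(error ∧ ack) U ack]: least fixpoint, start Z0 = Sat(ack) = {2, 3, 4}, add states in Sat(error ∧ ack) with every successor in Z. Already a fixed point.
Sat(A[(error ∧ ack) U ack]) = {2, 3, 4}
A[ack U A[(error ∧ ack) U ack]]: least fixpoint, start Z0 = Sat(A[(error ∧ ack) U ack]) = {2, 3, 4}, add states in Sat(ack) with every successor in Z. Already a fixed point.
Sat(A[ack U A[(error ∧ ack) U ack]]) = {2, 3, 4}
1 ∉ Sat(A[ack U A[(error ∧ ack) U ack]]) = {2, 3, 4}, so the formula does not hold at 1.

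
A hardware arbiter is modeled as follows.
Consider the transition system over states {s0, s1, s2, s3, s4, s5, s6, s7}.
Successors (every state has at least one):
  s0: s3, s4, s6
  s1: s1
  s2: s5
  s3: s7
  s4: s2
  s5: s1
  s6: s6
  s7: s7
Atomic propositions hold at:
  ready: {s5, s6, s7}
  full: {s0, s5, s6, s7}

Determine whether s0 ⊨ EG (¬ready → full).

Yes

Sat(¬ready) = {s0, s1, s2, s3, s4}
Sat(¬ready → full) = {s0, s5, s6, s7}
EG (¬ready → full): greatest fixpoint, start Z0 = {s0, s5, s6, s7}, keep only states in Sat with some successor in Z. Z1 = {s0, s6, s7}; fixed.
Sat(EG (¬ready → full)) = {s0, s6, s7}
s0 ∈ Sat(EG (¬ready → full)) = {s0, s6, s7}, so the formula holds at s0.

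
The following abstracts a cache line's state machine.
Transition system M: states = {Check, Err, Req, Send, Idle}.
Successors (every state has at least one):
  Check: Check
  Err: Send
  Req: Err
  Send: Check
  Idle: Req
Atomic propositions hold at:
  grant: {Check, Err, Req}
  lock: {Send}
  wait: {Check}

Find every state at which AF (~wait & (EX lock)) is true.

{Err, Req, Idle}

Sat(~wait) = {Err, Req, Send, Idle}
Sat(EX lock) = {s : some successor in {Send}} = {Err}
Sat(~wait & (EX lock)) = {Err}
AF (~wait & (EX lock)): least fixpoint, start Z0 = {Err}, add states with every successor in Z. Z1 = {Err, Req}; Z2 = {Err, Req, Idle}; fixed.
Sat(AF (~wait & (EX lock))) = {Err, Req, Idle}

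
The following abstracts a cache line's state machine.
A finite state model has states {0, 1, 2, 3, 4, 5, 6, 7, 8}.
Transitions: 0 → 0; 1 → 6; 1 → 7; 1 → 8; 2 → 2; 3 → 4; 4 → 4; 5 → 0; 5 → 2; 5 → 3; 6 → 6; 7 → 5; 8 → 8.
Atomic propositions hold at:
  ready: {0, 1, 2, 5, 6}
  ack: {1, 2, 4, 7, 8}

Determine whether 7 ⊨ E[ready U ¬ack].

No

Sat(¬ack) = {0, 3, 5, 6}
E[ready U ¬ack]: least fixpoint, start Z0 = Sat(¬ack) = {0, 3, 5, 6}, add states in Sat(ready) with some successor in Z. Z1 = {0, 1, 3, 5, 6}; fixed.
Sat(E[ready U ¬ack]) = {0, 1, 3, 5, 6}
7 ∉ Sat(E[ready U ¬ack]) = {0, 1, 3, 5, 6}, so the formula does not hold at 7.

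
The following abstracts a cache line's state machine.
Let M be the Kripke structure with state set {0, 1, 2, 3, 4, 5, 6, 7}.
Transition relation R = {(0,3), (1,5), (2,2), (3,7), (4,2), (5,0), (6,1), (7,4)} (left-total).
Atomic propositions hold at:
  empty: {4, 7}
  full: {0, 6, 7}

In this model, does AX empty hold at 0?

No

Sat(AX empty) = {s : every successor in {4, 7}} = {3, 7}
0 ∉ Sat(AX empty) = {3, 7}, so the formula does not hold at 0.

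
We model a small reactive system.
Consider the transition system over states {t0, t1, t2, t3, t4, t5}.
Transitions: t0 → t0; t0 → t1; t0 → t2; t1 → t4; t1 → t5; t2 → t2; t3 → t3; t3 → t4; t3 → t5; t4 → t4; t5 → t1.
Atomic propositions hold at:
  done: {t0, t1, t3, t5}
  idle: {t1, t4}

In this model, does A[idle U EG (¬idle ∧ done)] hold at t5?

No

Sat(¬idle) = {t0, t2, t3, t5}
Sat(¬idle ∧ done) = {t0, t3, t5}
EG (¬idle ∧ done): greatest fixpoint, start Z0 = {t0, t3, t5}, keep only states in Sat with some successor in Z. Z1 = {t0, t3}; fixed.
Sat(EG (¬idle ∧ done)) = {t0, t3}
A[idle U EG (¬idle ∧ done)]: least fixpoint, start Z0 = Sat(EG (¬idle ∧ done)) = {t0, t3}, add states in Sat(idle) with every successor in Z. Already a fixed point.
Sat(A[idle U EG (¬idle ∧ done)]) = {t0, t3}
t5 ∉ Sat(A[idle U EG (¬idle ∧ done)]) = {t0, t3}, so the formula does not hold at t5.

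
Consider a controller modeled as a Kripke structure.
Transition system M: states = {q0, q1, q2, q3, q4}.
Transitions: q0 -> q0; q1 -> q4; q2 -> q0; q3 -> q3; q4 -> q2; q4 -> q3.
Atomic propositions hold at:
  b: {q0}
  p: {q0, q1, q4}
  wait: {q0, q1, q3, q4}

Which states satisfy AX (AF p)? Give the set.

{q0, q1, q2}

AF p: least fixpoint, start Z0 = {q0, q1, q4}, add states with every successor in Z. Z1 = {q0, q1, q2, q4}; fixed.
Sat(AF p) = {q0, q1, q2, q4}
Sat(AX (AF p)) = {s : every successor in {q0, q1, q2, q4}} = {q0, q1, q2}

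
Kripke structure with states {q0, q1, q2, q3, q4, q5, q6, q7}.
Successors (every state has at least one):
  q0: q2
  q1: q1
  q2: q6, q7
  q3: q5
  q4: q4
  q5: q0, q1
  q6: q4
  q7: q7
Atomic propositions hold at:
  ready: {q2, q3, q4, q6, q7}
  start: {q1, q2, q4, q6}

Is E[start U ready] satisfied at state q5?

No

E[start U ready]: least fixpoint, start Z0 = Sat(ready) = {q2, q3, q4, q6, q7}, add states in Sat(start) with some successor in Z. Already a fixed point.
Sat(E[start U ready]) = {q2, q3, q4, q6, q7}
q5 ∉ Sat(E[start U ready]) = {q2, q3, q4, q6, q7}, so the formula does not hold at q5.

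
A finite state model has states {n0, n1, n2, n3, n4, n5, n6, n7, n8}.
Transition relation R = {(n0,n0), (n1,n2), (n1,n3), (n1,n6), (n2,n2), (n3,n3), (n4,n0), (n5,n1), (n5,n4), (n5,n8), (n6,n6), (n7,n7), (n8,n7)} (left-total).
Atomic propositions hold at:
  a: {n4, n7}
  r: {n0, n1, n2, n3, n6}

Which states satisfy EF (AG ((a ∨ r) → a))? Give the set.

{n5, n7, n8}

Sat(a ∨ r) = {n0, n1, n2, n3, n4, n6, n7}
Sat((a ∨ r) → a) = {n4, n5, n7, n8}
AG ((a ∨ r) → a): greatest fixpoint, start Z0 = {n4, n5, n7, n8}, keep only states in Sat with every successor in Z. Z1 = {n7, n8}; fixed.
Sat(AG ((a ∨ r) → a)) = {n7, n8}
EF (AG ((a ∨ r) → a)): least fixpoint, start Z0 = {n7, n8}, add states with some successor in Z. Z1 = {n5, n7, n8}; fixed.
Sat(EF (AG ((a ∨ r) → a))) = {n5, n7, n8}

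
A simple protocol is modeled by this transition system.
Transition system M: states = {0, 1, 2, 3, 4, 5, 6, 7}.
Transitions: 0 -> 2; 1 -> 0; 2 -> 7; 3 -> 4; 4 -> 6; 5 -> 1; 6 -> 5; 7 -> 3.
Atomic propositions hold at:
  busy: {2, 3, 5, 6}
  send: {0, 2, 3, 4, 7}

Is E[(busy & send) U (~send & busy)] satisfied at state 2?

Sat(busy & send) = {2, 3}
Sat(~send) = {1, 5, 6}
Sat(~send & busy) = {5, 6}
E[(busy & send) U (~send & busy)]: least fixpoint, start Z0 = Sat((~send & busy)) = {5, 6}, add states in Sat(busy & send) with some successor in Z. Already a fixed point.
Sat(E[(busy & send) U (~send & busy)]) = {5, 6}
2 ∉ Sat(E[(busy & send) U (~send & busy)]) = {5, 6}, so the formula does not hold at 2.

No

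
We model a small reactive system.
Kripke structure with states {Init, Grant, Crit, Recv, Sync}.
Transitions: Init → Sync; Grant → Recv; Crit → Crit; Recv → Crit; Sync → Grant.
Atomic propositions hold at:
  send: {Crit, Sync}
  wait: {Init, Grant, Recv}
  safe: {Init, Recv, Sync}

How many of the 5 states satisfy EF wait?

4

EF wait: least fixpoint, start Z0 = {Init, Grant, Recv}, add states with some successor in Z. Z1 = {Init, Grant, Recv, Sync}; fixed.
Sat(EF wait) = {Init, Grant, Recv, Sync}
|Sat(EF wait)| = |{Init, Grant, Recv, Sync}| = 4.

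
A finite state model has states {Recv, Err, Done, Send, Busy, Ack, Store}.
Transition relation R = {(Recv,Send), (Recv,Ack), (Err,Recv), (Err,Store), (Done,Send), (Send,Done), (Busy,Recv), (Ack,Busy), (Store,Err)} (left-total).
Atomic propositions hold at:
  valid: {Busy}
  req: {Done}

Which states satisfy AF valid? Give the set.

{Busy, Ack}

AF valid: least fixpoint, start Z0 = {Busy}, add states with every successor in Z. Z1 = {Busy, Ack}; fixed.
Sat(AF valid) = {Busy, Ack}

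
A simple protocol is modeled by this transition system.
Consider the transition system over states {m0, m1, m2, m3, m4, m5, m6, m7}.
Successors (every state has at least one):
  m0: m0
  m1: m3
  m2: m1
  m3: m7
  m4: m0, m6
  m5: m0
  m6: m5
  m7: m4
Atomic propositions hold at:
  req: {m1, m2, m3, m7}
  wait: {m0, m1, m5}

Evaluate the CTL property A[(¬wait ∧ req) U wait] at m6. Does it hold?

No

Sat(¬wait) = {m2, m3, m4, m6, m7}
Sat(¬wait ∧ req) = {m2, m3, m7}
A[(¬wait ∧ req) U wait]: least fixpoint, start Z0 = Sat(wait) = {m0, m1, m5}, add states in Sat(¬wait ∧ req) with every successor in Z. Z1 = {m0, m1, m2, m5}; fixed.
Sat(A[(¬wait ∧ req) U wait]) = {m0, m1, m2, m5}
m6 ∉ Sat(A[(¬wait ∧ req) U wait]) = {m0, m1, m2, m5}, so the formula does not hold at m6.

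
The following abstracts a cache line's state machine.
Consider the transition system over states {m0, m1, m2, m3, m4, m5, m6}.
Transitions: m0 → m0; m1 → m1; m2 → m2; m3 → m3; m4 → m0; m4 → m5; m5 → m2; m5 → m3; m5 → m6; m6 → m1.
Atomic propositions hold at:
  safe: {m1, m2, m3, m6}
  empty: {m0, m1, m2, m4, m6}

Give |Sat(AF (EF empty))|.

EF empty: least fixpoint, start Z0 = {m0, m1, m2, m4, m6}, add states with some successor in Z. Z1 = {m0, m1, m2, m4, m5, m6}; fixed.
Sat(EF empty) = {m0, m1, m2, m4, m5, m6}
AF (EF empty): least fixpoint, start Z0 = {m0, m1, m2, m4, m5, m6}, add states with every successor in Z. Already a fixed point.
Sat(AF (EF empty)) = {m0, m1, m2, m4, m5, m6}
|Sat(AF (EF empty))| = |{m0, m1, m2, m4, m5, m6}| = 6.

6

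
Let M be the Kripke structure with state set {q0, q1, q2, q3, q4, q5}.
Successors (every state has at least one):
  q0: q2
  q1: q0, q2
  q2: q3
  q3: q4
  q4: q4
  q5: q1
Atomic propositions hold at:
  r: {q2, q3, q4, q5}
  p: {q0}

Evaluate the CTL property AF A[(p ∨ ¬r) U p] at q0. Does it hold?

Yes

Sat(¬r) = {q0, q1}
Sat(p ∨ ¬r) = {q0, q1}
A[(p ∨ ¬r) U p]: least fixpoint, start Z0 = Sat(p) = {q0}, add states in Sat(p ∨ ¬r) with every successor in Z. Already a fixed point.
Sat(A[(p ∨ ¬r) U p]) = {q0}
AF A[(p ∨ ¬r) U p]: least fixpoint, start Z0 = {q0}, add states with every successor in Z. Already a fixed point.
Sat(AF A[(p ∨ ¬r) U p]) = {q0}
q0 ∈ Sat(AF A[(p ∨ ¬r) U p]) = {q0}, so the formula holds at q0.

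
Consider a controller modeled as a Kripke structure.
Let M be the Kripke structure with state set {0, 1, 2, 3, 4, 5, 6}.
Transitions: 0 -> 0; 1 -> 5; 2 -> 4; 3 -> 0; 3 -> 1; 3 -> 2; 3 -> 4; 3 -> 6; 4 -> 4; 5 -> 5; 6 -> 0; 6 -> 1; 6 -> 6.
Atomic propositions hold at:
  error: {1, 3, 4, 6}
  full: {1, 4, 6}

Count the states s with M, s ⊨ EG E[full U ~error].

Sat(~error) = {0, 2, 5}
E[full U ~error]: least fixpoint, start Z0 = Sat(~error) = {0, 2, 5}, add states in Sat(full) with some successor in Z. Z1 = {0, 1, 2, 5, 6}; fixed.
Sat(E[full U ~error]) = {0, 1, 2, 5, 6}
EG E[full U ~error]: greatest fixpoint, start Z0 = {0, 1, 2, 5, 6}, keep only states in Sat with some successor in Z. Z1 = {0, 1, 5, 6}; fixed.
Sat(EG E[full U ~error]) = {0, 1, 5, 6}
|Sat(EG E[full U ~error])| = |{0, 1, 5, 6}| = 4.

4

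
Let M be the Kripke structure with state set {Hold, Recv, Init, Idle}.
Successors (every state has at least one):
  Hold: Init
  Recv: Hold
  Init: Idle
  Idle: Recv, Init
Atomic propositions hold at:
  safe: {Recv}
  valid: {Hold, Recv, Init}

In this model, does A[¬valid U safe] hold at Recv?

Sat(¬valid) = {Idle}
A[¬valid U safe]: least fixpoint, start Z0 = Sat(safe) = {Recv}, add states in Sat(¬valid) with every successor in Z. Already a fixed point.
Sat(A[¬valid U safe]) = {Recv}
Recv ∈ Sat(A[¬valid U safe]) = {Recv}, so the formula holds at Recv.

Yes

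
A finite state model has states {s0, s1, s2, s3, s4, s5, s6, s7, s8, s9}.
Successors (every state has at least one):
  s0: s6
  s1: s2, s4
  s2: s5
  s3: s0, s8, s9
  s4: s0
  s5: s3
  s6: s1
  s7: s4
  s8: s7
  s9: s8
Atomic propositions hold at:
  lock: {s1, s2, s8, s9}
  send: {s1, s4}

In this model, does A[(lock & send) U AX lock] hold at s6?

Sat(lock & send) = {s1}
Sat(AX lock) = {s : every successor in {s1, s2, s8, s9}} = {s6, s9}
A[(lock & send) U AX lock]: least fixpoint, start Z0 = Sat(AX lock) = {s6, s9}, add states in Sat(lock & send) with every successor in Z. Already a fixed point.
Sat(A[(lock & send) U AX lock]) = {s6, s9}
s6 ∈ Sat(A[(lock & send) U AX lock]) = {s6, s9}, so the formula holds at s6.

Yes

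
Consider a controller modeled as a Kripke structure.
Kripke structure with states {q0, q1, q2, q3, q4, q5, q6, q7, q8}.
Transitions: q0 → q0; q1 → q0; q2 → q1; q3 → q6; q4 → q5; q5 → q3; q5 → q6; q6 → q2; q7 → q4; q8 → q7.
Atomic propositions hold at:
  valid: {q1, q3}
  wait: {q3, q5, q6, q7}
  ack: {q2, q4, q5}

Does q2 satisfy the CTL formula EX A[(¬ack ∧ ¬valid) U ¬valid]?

No

Sat(¬ack) = {q0, q1, q3, q6, q7, q8}
Sat(¬valid) = {q0, q2, q4, q5, q6, q7, q8}
Sat(¬ack ∧ ¬valid) = {q0, q6, q7, q8}
A[(¬ack ∧ ¬valid) U ¬valid]: least fixpoint, start Z0 = Sat(¬valid) = {q0, q2, q4, q5, q6, q7, q8}, add states in Sat(¬ack ∧ ¬valid) with every successor in Z. Already a fixed point.
Sat(A[(¬ack ∧ ¬valid) U ¬valid]) = {q0, q2, q4, q5, q6, q7, q8}
Sat(EX A[(¬ack ∧ ¬valid) U ¬valid]) = {s : some successor in {q0, q2, q4, q5, q6, q7, q8}} = {q0, q1, q3, q4, q5, q6, q7, q8}
q2 ∉ Sat(EX A[(¬ack ∧ ¬valid) U ¬valid]) = {q0, q1, q3, q4, q5, q6, q7, q8}, so the formula does not hold at q2.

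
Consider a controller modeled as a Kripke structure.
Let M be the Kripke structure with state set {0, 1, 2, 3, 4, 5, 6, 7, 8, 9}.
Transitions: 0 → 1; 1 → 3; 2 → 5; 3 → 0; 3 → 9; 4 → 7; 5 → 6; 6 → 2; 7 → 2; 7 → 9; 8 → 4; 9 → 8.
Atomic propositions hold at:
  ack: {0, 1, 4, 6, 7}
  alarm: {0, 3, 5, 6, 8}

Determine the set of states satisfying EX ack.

Sat(EX ack) = {s : some successor in {0, 1, 4, 6, 7}} = {0, 3, 4, 5, 8}

{0, 3, 4, 5, 8}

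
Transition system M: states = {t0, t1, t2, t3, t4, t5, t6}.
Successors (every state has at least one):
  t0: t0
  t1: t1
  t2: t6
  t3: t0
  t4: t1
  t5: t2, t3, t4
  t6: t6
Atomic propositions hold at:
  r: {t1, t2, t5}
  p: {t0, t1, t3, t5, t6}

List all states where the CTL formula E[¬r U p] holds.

{t0, t1, t3, t4, t5, t6}

Sat(¬r) = {t0, t3, t4, t6}
E[¬r U p]: least fixpoint, start Z0 = Sat(p) = {t0, t1, t3, t5, t6}, add states in Sat(¬r) with some successor in Z. Z1 = {t0, t1, t3, t4, t5, t6}; fixed.
Sat(E[¬r U p]) = {t0, t1, t3, t4, t5, t6}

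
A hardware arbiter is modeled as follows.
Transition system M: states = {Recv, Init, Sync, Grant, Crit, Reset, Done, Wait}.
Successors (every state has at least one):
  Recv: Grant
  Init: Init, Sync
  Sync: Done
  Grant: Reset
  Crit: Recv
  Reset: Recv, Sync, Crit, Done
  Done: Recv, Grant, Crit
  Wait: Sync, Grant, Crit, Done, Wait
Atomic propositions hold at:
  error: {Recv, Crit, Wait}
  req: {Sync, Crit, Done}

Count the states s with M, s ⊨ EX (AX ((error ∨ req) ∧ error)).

Sat(error ∨ req) = {Recv, Sync, Crit, Done, Wait}
Sat((error ∨ req) ∧ error) = {Recv, Crit, Wait}
Sat(AX ((error ∨ req) ∧ error)) = {s : every successor in {Recv, Crit, Wait}} = {Crit}
Sat(EX (AX ((error ∨ req) ∧ error))) = {s : some successor in {Crit}} = {Reset, Done, Wait}
|Sat(EX (AX ((error ∨ req) ∧ error)))| = |{Reset, Done, Wait}| = 3.

3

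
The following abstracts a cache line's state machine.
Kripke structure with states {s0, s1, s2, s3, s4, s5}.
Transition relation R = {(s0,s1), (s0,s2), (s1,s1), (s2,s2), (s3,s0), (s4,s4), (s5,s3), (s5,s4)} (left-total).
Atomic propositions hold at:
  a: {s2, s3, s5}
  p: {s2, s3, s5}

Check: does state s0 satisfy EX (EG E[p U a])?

E[p U a]: least fixpoint, start Z0 = Sat(a) = {s2, s3, s5}, add states in Sat(p) with some successor in Z. Already a fixed point.
Sat(E[p U a]) = {s2, s3, s5}
EG E[p U a]: greatest fixpoint, start Z0 = {s2, s3, s5}, keep only states in Sat with some successor in Z. Z1 = {s2, s5}; Z2 = {s2}; fixed.
Sat(EG E[p U a]) = {s2}
Sat(EX (EG E[p U a])) = {s : some successor in {s2}} = {s0, s2}
s0 ∈ Sat(EX (EG E[p U a])) = {s0, s2}, so the formula holds at s0.

Yes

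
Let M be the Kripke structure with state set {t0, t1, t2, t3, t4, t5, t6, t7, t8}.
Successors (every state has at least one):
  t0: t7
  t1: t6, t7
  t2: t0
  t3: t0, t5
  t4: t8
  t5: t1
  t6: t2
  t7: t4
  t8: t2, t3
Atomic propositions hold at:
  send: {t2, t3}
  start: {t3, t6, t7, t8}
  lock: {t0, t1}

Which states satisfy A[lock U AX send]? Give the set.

Sat(AX send) = {s : every successor in {t2, t3}} = {t6, t8}
A[lock U AX send]: least fixpoint, start Z0 = Sat(AX send) = {t6, t8}, add states in Sat(lock) with every successor in Z. Already a fixed point.
Sat(A[lock U AX send]) = {t6, t8}

{t6, t8}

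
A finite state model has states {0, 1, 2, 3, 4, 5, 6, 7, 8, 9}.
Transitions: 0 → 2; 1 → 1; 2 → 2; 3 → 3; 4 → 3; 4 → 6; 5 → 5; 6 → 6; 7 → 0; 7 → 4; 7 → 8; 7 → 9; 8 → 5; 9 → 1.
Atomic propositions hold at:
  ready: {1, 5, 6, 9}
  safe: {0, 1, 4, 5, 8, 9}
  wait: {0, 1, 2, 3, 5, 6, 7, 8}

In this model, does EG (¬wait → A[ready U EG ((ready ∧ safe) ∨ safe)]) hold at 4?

Sat(¬wait) = {4, 9}
Sat(ready ∧ safe) = {1, 5, 9}
Sat((ready ∧ safe) ∨ safe) = {0, 1, 4, 5, 8, 9}
EG ((ready ∧ safe) ∨ safe): greatest fixpoint, start Z0 = {0, 1, 4, 5, 8, 9}, keep only states in Sat with some successor in Z. Z1 = {1, 5, 8, 9}; fixed.
Sat(EG ((ready ∧ safe) ∨ safe)) = {1, 5, 8, 9}
A[ready U EG ((ready ∧ safe) ∨ safe)]: least fixpoint, start Z0 = Sat(EG ((ready ∧ safe) ∨ safe)) = {1, 5, 8, 9}, add states in Sat(ready) with every successor in Z. Already a fixed point.
Sat(A[ready U EG ((ready ∧ safe) ∨ safe)]) = {1, 5, 8, 9}
Sat(¬wait → A[ready U EG ((ready ∧ safe) ∨ safe)]) = {0, 1, 2, 3, 5, 6, 7, 8, 9}
EG (¬wait → A[ready U EG ((ready ∧ safe) ∨ safe)]): greatest fixpoint, start Z0 = {0, 1, 2, 3, 5, 6, 7, 8, 9}, keep only states in Sat with some successor in Z. Already a fixed point.
Sat(EG (¬wait → A[ready U EG ((ready ∧ safe) ∨ safe)])) = {0, 1, 2, 3, 5, 6, 7, 8, 9}
4 ∉ Sat(EG (¬wait → A[ready U EG ((ready ∧ safe) ∨ safe)])) = {0, 1, 2, 3, 5, 6, 7, 8, 9}, so the formula does not hold at 4.

No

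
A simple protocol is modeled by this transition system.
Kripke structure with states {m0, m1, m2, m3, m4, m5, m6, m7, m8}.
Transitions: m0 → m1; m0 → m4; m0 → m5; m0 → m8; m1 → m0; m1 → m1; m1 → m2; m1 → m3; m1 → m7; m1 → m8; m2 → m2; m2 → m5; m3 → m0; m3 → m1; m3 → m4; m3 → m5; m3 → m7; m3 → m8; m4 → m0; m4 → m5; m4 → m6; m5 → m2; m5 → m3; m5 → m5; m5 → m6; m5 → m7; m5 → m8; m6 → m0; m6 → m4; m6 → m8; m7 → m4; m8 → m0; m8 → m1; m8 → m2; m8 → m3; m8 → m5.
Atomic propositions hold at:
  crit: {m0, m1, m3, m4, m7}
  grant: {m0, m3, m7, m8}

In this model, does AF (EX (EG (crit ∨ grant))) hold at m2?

No

Sat(crit ∨ grant) = {m0, m1, m3, m4, m7, m8}
EG (crit ∨ grant): greatest fixpoint, start Z0 = {m0, m1, m3, m4, m7, m8}, keep only states in Sat with some successor in Z. Already a fixed point.
Sat(EG (crit ∨ grant)) = {m0, m1, m3, m4, m7, m8}
Sat(EX (EG (crit ∨ grant))) = {s : some successor in {m0, m1, m3, m4, m7, m8}} = {m0, m1, m3, m4, m5, m6, m7, m8}
AF (EX (EG (crit ∨ grant))): least fixpoint, start Z0 = {m0, m1, m3, m4, m5, m6, m7, m8}, add states with every successor in Z. Already a fixed point.
Sat(AF (EX (EG (crit ∨ grant)))) = {m0, m1, m3, m4, m5, m6, m7, m8}
m2 ∉ Sat(AF (EX (EG (crit ∨ grant)))) = {m0, m1, m3, m4, m5, m6, m7, m8}, so the formula does not hold at m2.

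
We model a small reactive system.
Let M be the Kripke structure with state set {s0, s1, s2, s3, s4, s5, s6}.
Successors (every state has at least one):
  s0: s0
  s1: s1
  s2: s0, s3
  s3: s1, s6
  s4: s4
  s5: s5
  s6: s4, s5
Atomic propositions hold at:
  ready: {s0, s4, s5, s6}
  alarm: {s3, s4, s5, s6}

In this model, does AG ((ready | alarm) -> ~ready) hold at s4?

No

Sat(ready | alarm) = {s0, s3, s4, s5, s6}
Sat(~ready) = {s1, s2, s3}
Sat((ready | alarm) -> ~ready) = {s1, s2, s3}
AG ((ready | alarm) -> ~ready): greatest fixpoint, start Z0 = {s1, s2, s3}, keep only states in Sat with every successor in Z. Z1 = {s1}; fixed.
Sat(AG ((ready | alarm) -> ~ready)) = {s1}
s4 ∉ Sat(AG ((ready | alarm) -> ~ready)) = {s1}, so the formula does not hold at s4.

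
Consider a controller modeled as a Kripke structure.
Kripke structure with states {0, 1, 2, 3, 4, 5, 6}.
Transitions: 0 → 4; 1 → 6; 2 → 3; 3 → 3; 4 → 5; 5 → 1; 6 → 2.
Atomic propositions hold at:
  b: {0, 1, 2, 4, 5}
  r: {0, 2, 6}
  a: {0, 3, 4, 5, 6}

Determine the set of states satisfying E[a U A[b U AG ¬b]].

Sat(¬b) = {3, 6}
AG ¬b: greatest fixpoint, start Z0 = {3, 6}, keep only states in Sat with every successor in Z. Z1 = {3}; fixed.
Sat(AG ¬b) = {3}
A[b U AG ¬b]: least fixpoint, start Z0 = Sat(AG ¬b) = {3}, add states in Sat(b) with every successor in Z. Z1 = {2, 3}; fixed.
Sat(A[b U AG ¬b]) = {2, 3}
E[a U A[b U AG ¬b]]: least fixpoint, start Z0 = Sat(A[b U AG ¬b]) = {2, 3}, add states in Sat(a) with some successor in Z. Z1 = {2, 3, 6}; fixed.
Sat(E[a U A[b U AG ¬b]]) = {2, 3, 6}

{2, 3, 6}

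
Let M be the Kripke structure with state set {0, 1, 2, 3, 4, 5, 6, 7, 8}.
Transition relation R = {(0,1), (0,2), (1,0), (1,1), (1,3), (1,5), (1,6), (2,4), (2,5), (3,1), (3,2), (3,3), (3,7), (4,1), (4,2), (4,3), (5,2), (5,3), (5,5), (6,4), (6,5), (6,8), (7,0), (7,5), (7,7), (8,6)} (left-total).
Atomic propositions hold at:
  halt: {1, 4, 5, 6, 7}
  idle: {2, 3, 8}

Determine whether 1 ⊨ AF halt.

Yes

AF halt: least fixpoint, start Z0 = {1, 4, 5, 6, 7}, add states with every successor in Z. Z1 = {1, 2, 4, 5, 6, 7, 8}; Z2 = {0, 1, 2, 4, 5, 6, 7, 8}; fixed.
Sat(AF halt) = {0, 1, 2, 4, 5, 6, 7, 8}
1 ∈ Sat(AF halt) = {0, 1, 2, 4, 5, 6, 7, 8}, so the formula holds at 1.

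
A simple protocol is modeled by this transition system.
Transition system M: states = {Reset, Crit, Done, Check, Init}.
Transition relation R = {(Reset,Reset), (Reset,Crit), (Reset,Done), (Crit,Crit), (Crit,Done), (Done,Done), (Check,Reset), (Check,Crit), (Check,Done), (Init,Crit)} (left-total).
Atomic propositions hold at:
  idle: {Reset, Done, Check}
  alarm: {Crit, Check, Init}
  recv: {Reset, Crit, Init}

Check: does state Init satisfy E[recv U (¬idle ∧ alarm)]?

Sat(¬idle) = {Crit, Init}
Sat(¬idle ∧ alarm) = {Crit, Init}
E[recv U (¬idle ∧ alarm)]: least fixpoint, start Z0 = Sat((¬idle ∧ alarm)) = {Crit, Init}, add states in Sat(recv) with some successor in Z. Z1 = {Reset, Crit, Init}; fixed.
Sat(E[recv U (¬idle ∧ alarm)]) = {Reset, Crit, Init}
Init ∈ Sat(E[recv U (¬idle ∧ alarm)]) = {Reset, Crit, Init}, so the formula holds at Init.

Yes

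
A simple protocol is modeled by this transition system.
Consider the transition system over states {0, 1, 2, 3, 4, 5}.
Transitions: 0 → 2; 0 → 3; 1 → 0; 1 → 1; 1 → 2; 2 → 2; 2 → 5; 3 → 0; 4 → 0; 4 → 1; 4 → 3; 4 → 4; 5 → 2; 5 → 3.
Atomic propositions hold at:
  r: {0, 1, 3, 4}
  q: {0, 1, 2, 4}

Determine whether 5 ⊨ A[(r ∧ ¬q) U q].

Sat(¬q) = {3, 5}
Sat(r ∧ ¬q) = {3}
A[(r ∧ ¬q) U q]: least fixpoint, start Z0 = Sat(q) = {0, 1, 2, 4}, add states in Sat(r ∧ ¬q) with every successor in Z. Z1 = {0, 1, 2, 3, 4}; fixed.
Sat(A[(r ∧ ¬q) U q]) = {0, 1, 2, 3, 4}
5 ∉ Sat(A[(r ∧ ¬q) U q]) = {0, 1, 2, 3, 4}, so the formula does not hold at 5.

No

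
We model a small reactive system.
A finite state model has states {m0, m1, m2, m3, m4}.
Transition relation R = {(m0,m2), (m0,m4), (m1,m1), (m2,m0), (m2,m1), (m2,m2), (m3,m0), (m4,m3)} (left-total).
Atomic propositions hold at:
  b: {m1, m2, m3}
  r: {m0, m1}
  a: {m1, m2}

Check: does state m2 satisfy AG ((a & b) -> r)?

Sat(a & b) = {m1, m2}
Sat((a & b) -> r) = {m0, m1, m3, m4}
AG ((a & b) -> r): greatest fixpoint, start Z0 = {m0, m1, m3, m4}, keep only states in Sat with every successor in Z. Z1 = {m1, m3, m4}; Z2 = {m1, m4}; Z3 = {m1}; fixed.
Sat(AG ((a & b) -> r)) = {m1}
m2 ∉ Sat(AG ((a & b) -> r)) = {m1}, so the formula does not hold at m2.

No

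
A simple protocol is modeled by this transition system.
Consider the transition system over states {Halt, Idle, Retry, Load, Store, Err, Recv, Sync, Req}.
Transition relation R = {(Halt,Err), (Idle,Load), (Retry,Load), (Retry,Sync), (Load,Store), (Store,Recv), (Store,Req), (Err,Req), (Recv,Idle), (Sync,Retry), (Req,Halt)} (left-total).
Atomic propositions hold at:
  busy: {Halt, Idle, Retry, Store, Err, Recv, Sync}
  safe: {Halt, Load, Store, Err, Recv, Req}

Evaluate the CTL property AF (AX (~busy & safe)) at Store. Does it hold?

Yes

Sat(~busy) = {Load, Req}
Sat(~busy & safe) = {Load, Req}
Sat(AX (~busy & safe)) = {s : every successor in {Load, Req}} = {Idle, Err}
AF (AX (~busy & safe)): least fixpoint, start Z0 = {Idle, Err}, add states with every successor in Z. Z1 = {Halt, Idle, Err, Recv}; Z2 = {Halt, Idle, Err, Recv, Req}; Z3 = {Halt, Idle, Store, Err, Recv, Req}; Z4 = {Halt, Idle, Load, Store, Err, Recv, Req}; fixed.
Sat(AF (AX (~busy & safe))) = {Halt, Idle, Load, Store, Err, Recv, Req}
Store ∈ Sat(AF (AX (~busy & safe))) = {Halt, Idle, Load, Store, Err, Recv, Req}, so the formula holds at Store.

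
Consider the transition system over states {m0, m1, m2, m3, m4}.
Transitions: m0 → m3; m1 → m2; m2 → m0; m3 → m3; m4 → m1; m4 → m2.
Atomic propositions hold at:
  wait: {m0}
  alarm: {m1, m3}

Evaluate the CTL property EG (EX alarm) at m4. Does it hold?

No

Sat(EX alarm) = {s : some successor in {m1, m3}} = {m0, m3, m4}
EG (EX alarm): greatest fixpoint, start Z0 = {m0, m3, m4}, keep only states in Sat with some successor in Z. Z1 = {m0, m3}; fixed.
Sat(EG (EX alarm)) = {m0, m3}
m4 ∉ Sat(EG (EX alarm)) = {m0, m3}, so the formula does not hold at m4.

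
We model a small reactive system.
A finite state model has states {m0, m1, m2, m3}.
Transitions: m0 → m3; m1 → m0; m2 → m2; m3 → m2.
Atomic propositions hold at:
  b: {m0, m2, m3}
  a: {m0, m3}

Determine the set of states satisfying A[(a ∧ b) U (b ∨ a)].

Sat(a ∧ b) = {m0, m3}
Sat(b ∨ a) = {m0, m2, m3}
A[(a ∧ b) U (b ∨ a)]: least fixpoint, start Z0 = Sat((b ∨ a)) = {m0, m2, m3}, add states in Sat(a ∧ b) with every successor in Z. Already a fixed point.
Sat(A[(a ∧ b) U (b ∨ a)]) = {m0, m2, m3}

{m0, m2, m3}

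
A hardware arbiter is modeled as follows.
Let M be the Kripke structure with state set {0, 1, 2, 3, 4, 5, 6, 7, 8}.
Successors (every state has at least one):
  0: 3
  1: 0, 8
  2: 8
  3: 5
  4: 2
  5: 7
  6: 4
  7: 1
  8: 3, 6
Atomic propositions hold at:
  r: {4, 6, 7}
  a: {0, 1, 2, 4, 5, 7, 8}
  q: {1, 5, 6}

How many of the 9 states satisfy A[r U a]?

A[r U a]: least fixpoint, start Z0 = Sat(a) = {0, 1, 2, 4, 5, 7, 8}, add states in Sat(r) with every successor in Z. Z1 = {0, 1, 2, 4, 5, 6, 7, 8}; fixed.
Sat(A[r U a]) = {0, 1, 2, 4, 5, 6, 7, 8}
|Sat(A[r U a])| = |{0, 1, 2, 4, 5, 6, 7, 8}| = 8.

8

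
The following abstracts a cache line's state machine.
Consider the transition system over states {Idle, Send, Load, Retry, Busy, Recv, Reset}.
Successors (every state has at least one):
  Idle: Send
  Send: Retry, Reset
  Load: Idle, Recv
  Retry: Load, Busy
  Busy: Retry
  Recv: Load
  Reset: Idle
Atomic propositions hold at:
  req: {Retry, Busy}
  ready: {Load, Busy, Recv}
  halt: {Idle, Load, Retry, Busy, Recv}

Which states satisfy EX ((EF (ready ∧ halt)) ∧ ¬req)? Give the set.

{Idle, Send, Load, Retry, Recv, Reset}

Sat(ready ∧ halt) = {Load, Busy, Recv}
EF (ready ∧ halt): least fixpoint, start Z0 = {Load, Busy, Recv}, add states with some successor in Z. Z1 = {Load, Retry, Busy, Recv}; Z2 = {Send, Load, Retry, Busy, Recv}; Z3 = {Idle, Send, Load, Retry, Busy, Recv}; Z4 = {Idle, Send, Load, Retry, Busy, Recv, Reset}; fixed.
Sat(EF (ready ∧ halt)) = {Idle, Send, Load, Retry, Busy, Recv, Reset}
Sat(¬req) = {Idle, Send, Load, Recv, Reset}
Sat((EF (ready ∧ halt)) ∧ ¬req) = {Idle, Send, Load, Recv, Reset}
Sat(EX ((EF (ready ∧ halt)) ∧ ¬req)) = {s : some successor in {Idle, Send, Load, Recv, Reset}} = {Idle, Send, Load, Retry, Recv, Reset}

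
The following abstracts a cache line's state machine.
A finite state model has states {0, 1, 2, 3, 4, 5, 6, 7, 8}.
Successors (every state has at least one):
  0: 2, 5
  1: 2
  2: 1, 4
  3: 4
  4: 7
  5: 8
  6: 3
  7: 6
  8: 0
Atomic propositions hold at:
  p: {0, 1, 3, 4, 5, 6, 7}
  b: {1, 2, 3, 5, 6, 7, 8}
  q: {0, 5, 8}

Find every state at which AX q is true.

{5, 8}

Sat(AX q) = {s : every successor in {0, 5, 8}} = {5, 8}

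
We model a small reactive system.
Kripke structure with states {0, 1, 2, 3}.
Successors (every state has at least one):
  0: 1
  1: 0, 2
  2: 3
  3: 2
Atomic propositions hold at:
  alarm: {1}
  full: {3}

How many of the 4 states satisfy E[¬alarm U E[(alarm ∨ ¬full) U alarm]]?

Sat(¬alarm) = {0, 2, 3}
Sat(¬full) = {0, 1, 2}
Sat(alarm ∨ ¬full) = {0, 1, 2}
E[(alarm ∨ ¬full) U alarm]: least fixpoint, start Z0 = Sat(alarm) = {1}, add states in Sat(alarm ∨ ¬full) with some successor in Z. Z1 = {0, 1}; fixed.
Sat(E[(alarm ∨ ¬full) U alarm]) = {0, 1}
E[¬alarm U E[(alarm ∨ ¬full) U alarm]]: least fixpoint, start Z0 = Sat(E[(alarm ∨ ¬full) U alarm]) = {0, 1}, add states in Sat(¬alarm) with some successor in Z. Already a fixed point.
Sat(E[¬alarm U E[(alarm ∨ ¬full) U alarm]]) = {0, 1}
|Sat(E[¬alarm U E[(alarm ∨ ¬full) U alarm]])| = |{0, 1}| = 2.

2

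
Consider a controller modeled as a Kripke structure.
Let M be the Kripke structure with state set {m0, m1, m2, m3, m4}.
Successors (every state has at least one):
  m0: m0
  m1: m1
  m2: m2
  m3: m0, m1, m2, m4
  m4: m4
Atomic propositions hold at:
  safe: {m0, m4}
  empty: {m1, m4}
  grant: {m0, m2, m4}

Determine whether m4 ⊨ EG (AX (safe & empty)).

Sat(safe & empty) = {m4}
Sat(AX (safe & empty)) = {s : every successor in {m4}} = {m4}
EG (AX (safe & empty)): greatest fixpoint, start Z0 = {m4}, keep only states in Sat with some successor in Z. Already a fixed point.
Sat(EG (AX (safe & empty))) = {m4}
m4 ∈ Sat(EG (AX (safe & empty))) = {m4}, so the formula holds at m4.

Yes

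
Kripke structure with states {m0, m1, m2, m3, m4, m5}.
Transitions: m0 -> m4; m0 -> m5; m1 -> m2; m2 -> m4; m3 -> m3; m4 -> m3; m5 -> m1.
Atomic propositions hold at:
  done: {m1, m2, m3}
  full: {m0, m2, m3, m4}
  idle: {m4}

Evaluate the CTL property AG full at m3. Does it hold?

AG full: greatest fixpoint, start Z0 = {m0, m2, m3, m4}, keep only states in Sat with every successor in Z. Z1 = {m2, m3, m4}; fixed.
Sat(AG full) = {m2, m3, m4}
m3 ∈ Sat(AG full) = {m2, m3, m4}, so the formula holds at m3.

Yes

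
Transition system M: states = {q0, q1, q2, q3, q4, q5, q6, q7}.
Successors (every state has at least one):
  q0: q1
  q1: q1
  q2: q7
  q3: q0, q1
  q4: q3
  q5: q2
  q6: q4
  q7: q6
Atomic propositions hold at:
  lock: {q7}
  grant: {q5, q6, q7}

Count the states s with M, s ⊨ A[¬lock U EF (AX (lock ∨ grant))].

Sat(¬lock) = {q0, q1, q2, q3, q4, q5, q6}
Sat(lock ∨ grant) = {q5, q6, q7}
Sat(AX (lock ∨ grant)) = {s : every successor in {q5, q6, q7}} = {q2, q7}
EF (AX (lock ∨ grant)): least fixpoint, start Z0 = {q2, q7}, add states with some successor in Z. Z1 = {q2, q5, q7}; fixed.
Sat(EF (AX (lock ∨ grant))) = {q2, q5, q7}
A[¬lock U EF (AX (lock ∨ grant))]: least fixpoint, start Z0 = Sat(EF (AX (lock ∨ grant))) = {q2, q5, q7}, add states in Sat(¬lock) with every successor in Z. Already a fixed point.
Sat(A[¬lock U EF (AX (lock ∨ grant))]) = {q2, q5, q7}
|Sat(A[¬lock U EF (AX (lock ∨ grant))])| = |{q2, q5, q7}| = 3.

3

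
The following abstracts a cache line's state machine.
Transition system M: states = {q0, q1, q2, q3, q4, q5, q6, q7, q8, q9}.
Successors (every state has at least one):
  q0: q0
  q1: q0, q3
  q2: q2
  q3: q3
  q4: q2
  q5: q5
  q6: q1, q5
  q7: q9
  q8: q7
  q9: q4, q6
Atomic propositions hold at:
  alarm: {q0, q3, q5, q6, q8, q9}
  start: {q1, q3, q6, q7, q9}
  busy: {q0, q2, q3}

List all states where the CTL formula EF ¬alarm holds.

Sat(¬alarm) = {q1, q2, q4, q7}
EF ¬alarm: least fixpoint, start Z0 = {q1, q2, q4, q7}, add states with some successor in Z. Z1 = {q1, q2, q4, q6, q7, q8, q9}; fixed.
Sat(EF ¬alarm) = {q1, q2, q4, q6, q7, q8, q9}

{q1, q2, q4, q6, q7, q8, q9}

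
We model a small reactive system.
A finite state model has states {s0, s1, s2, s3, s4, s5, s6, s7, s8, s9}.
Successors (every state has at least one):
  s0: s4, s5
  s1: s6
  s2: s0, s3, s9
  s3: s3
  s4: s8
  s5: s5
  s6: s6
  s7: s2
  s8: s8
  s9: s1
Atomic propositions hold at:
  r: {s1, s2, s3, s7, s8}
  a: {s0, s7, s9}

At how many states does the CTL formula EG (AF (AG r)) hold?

3

AG r: greatest fixpoint, start Z0 = {s1, s2, s3, s7, s8}, keep only states in Sat with every successor in Z. Z1 = {s3, s7, s8}; Z2 = {s3, s8}; fixed.
Sat(AG r) = {s3, s8}
AF (AG r): least fixpoint, start Z0 = {s3, s8}, add states with every successor in Z. Z1 = {s3, s4, s8}; fixed.
Sat(AF (AG r)) = {s3, s4, s8}
EG (AF (AG r)): greatest fixpoint, start Z0 = {s3, s4, s8}, keep only states in Sat with some successor in Z. Already a fixed point.
Sat(EG (AF (AG r))) = {s3, s4, s8}
|Sat(EG (AF (AG r)))| = |{s3, s4, s8}| = 3.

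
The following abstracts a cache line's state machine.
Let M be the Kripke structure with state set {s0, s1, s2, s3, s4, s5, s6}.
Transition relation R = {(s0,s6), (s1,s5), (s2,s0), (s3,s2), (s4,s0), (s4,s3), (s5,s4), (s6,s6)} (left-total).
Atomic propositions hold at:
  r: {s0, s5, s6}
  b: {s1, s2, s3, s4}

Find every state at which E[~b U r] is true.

Sat(~b) = {s0, s5, s6}
E[~b U r]: least fixpoint, start Z0 = Sat(r) = {s0, s5, s6}, add states in Sat(~b) with some successor in Z. Already a fixed point.
Sat(E[~b U r]) = {s0, s5, s6}

{s0, s5, s6}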